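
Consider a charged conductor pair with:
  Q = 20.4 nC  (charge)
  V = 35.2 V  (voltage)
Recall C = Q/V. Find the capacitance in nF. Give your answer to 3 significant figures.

0.580 nF

Directly: C = Q/V.
Q = 20.4 nC = 2.040×10^-8 C; V = 35.2 V.
C = 5.795×10^-10 F
5.795×10^-10 F × (1 nF / 1.000×10^-9 F) = 0.5795 nF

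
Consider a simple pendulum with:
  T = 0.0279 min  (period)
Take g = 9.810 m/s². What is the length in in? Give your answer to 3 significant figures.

27.4 in

Solving T = 2π√(L/g) for L: L = g·(T/2π)².
T = 0.0279 min = 1.674 s; g = 9.810 m/s².
L = 0.6963 m
0.6963 m × (1 in / 0.02540 m) = 27.41 in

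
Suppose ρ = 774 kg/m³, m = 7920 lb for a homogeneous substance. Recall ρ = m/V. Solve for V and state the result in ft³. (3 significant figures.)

164 ft³

Solving ρ = m/V for V: V = m/ρ.
ρ = 774 kg/m³; m = 7920 lb = 3592 kg.
V = 4.641 m³
4.641 m³ × (1 ft³ / 0.02832 m³) = 163.9 ft³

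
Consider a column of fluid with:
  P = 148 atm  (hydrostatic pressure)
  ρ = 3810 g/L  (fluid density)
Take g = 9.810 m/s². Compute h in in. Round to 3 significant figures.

Rearranging: h = P/(ρ·g).
P = 148 atm = 1.500×10^7 Pa; ρ = 3810 g/L = 3810 kg/m³; g = 9.810 m/s².
h = 401.2 m
401.2 m × (1 in / 0.02540 m) = 15796 in

15800 in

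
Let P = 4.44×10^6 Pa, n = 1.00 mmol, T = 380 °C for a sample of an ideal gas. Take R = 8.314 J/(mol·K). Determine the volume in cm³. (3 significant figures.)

From the ideal-gas law: V = nRT/P.
P = 4.44×10^6 Pa; n = 1.00 mmol = 0.001000 mol; T = 380 °C = 653.1 K; R = 8.314 J/(mol·K).
V = 1.223×10^-6 m³
1.223×10^-6 m³ × (1 cm³ / 1.000×10^-6 m³) = 1.223 cm³

1.22 cm³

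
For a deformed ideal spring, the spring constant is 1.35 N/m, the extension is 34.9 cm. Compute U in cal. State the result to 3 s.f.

0.0197 cal

Directly: U = ½kx².
k = 1.35 N/m; x = 34.9 cm = 0.3490 m.
U = 0.08222 J  (the unit combination reduces to kg·m²/s² = J)
0.08222 J × (1 cal / 4.184 J) = 0.01965 cal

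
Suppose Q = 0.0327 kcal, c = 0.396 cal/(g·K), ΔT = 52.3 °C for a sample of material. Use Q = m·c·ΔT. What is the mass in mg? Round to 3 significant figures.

1580 mg

Rearranging: m = Q/(c·ΔT).
Q = 0.0327 kcal = 136.8 J; c = 0.396 cal/(g·K) = 1657 J/(kg·K); ΔT = 52.3 °C = 52.30 K.
m = 0.001579 kg
0.001579 kg × (1 mg / 1.000×10^-6 kg) = 1579 mg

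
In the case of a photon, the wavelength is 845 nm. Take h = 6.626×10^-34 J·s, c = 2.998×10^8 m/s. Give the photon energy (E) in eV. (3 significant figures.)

Directly: E = hc/λ.
λ = 845 nm = 8.450×10^-7 m; h = 6.626×10^-34 J·s; c = 2.998×10^8 m/s.
E = 2.351×10^-19 J
2.351×10^-19 J × (1 eV / 1.602×10^-19 J) = 1.467 eV

1.47 eV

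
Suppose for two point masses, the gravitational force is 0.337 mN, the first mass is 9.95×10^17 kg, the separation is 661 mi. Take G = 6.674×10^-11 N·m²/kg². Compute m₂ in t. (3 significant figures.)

0.00574 t

From Newton's law of gravitation: m₂ = F·r²/(G·m₁).
F = 0.337 mN = 3.370×10^-4 N; m₁ = 9.95×10^17 kg; r = 661 mi = 1.064×10^6 m; G = 6.674×10^-11 N·m²/kg².
m₂ = 5.743 kg
5.743 kg × (1 t / 1000 kg) = 0.005743 t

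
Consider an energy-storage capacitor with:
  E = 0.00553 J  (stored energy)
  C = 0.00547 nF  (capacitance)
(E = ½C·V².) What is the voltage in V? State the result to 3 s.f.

45000 V

Rearranging: V = √(2E/C).
E = 0.00553 J; C = 0.00547 nF = 5.470×10^-12 F.
V = 44966 V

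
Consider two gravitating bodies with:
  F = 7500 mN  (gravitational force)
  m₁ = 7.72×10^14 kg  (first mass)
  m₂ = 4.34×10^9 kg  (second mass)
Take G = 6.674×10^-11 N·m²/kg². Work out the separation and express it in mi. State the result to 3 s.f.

Rearranging F = G·m₁·m₂/r² for r: r = √(G·m₁m₂/F).
F = 7500 mN = 7.500 N; m₁ = 7.72×10^14 kg; m₂ = 4.34×10^9 kg; G = 6.674×10^-11 N·m²/kg².
r = 5.460×10^6 m
5.460×10^6 m × (1 mi / 1609 m) = 3393 mi

3390 mi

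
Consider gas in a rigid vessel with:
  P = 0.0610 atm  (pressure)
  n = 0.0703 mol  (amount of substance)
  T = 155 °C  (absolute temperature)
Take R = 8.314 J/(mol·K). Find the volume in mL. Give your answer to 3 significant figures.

40500 mL

Rearranging PV = nRT for V: V = nRT/P.
P = 0.0610 atm = 6181 Pa; n = 0.0703 mol; T = 155 °C = 428.1 K; R = 8.314 J/(mol·K).
V = 0.04049 m³
0.04049 m³ × (1 mL / 1.000×10^-6 m³) = 40487 mL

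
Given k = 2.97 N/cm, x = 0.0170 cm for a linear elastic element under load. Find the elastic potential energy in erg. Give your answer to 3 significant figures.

Directly: U = ½kx².
k = 2.97 N/cm = 297.0 N/m; x = 0.0170 cm = 1.700×10^-4 m.
U = 4.292×10^-6 J
4.292×10^-6 J × (1 erg / 1.000×10^-7 J) = 42.92 erg

42.9 erg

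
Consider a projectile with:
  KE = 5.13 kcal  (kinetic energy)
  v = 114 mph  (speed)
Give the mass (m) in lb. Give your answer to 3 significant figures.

Solving KE = ½mv² for m: m = 2·KE/v².
KE = 5.13 kcal = 21464 J; v = 114 mph = 50.96 m/s.
m = 16.53 kg
16.53 kg × (1 lb / 0.4536 kg) = 36.44 lb

36.4 lb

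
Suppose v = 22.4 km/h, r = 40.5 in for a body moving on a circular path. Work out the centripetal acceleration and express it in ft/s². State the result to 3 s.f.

123 ft/s²

Directly: a = v²/r.
v = 22.4 km/h = 6.222 m/s; r = 40.5 in = 1.029 m.
a = 37.64 m/s²
37.64 m/s² × (1 ft/s² / 0.3048 m/s²) = 123.5 ft/s²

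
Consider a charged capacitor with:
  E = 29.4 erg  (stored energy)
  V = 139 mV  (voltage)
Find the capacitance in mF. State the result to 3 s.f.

Solving E = ½C·V² for C: C = 2E/V².
E = 29.4 erg = 2.940×10^-6 J; V = 139 mV = 0.1390 V.
C = 3.043×10^-4 F
3.043×10^-4 F × (1 mF / 0.001000 F) = 0.3043 mF

0.304 mF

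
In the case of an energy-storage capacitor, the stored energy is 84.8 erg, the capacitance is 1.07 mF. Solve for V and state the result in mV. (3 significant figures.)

126 mV

Rearranging: V = √(2E/C).
E = 84.8 erg = 8.480×10^-6 J; C = 1.07 mF = 0.001070 F.
V = 0.1259 V
0.1259 V × (1 mV / 0.001000 V) = 125.9 mV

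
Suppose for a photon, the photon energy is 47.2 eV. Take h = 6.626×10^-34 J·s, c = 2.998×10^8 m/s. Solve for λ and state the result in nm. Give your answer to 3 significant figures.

Rearranging E = h·c/λ for λ: λ = hc/E.
E = 47.2 eV = 7.562×10^-18 J; h = 6.626×10^-34 J·s; c = 2.998×10^8 m/s.
λ = 2.627×10^-8 m
2.627×10^-8 m × (1 nm / 1.000×10^-9 m) = 26.27 nm

26.3 nm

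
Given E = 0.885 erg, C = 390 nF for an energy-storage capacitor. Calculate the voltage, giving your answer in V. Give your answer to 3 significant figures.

Rearranging E = ½C·V² for V: V = √(2E/C).
E = 0.885 erg = 8.850×10^-8 J; C = 390 nF = 3.900×10^-7 F.
V = 0.6737 V  (the unit combination reduces to kg·m²/(A·s³) = V)

0.674 V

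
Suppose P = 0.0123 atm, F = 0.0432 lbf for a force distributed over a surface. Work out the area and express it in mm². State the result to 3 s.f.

154 mm²

Solving P = F/A for A: A = F/P.
P = 0.0123 atm = 1246 Pa; F = 0.0432 lbf = 0.1922 N.
A = 1.542×10^-4 m²
1.542×10^-4 m² × (1 mm² / 1.000×10^-6 m²) = 154.2 mm²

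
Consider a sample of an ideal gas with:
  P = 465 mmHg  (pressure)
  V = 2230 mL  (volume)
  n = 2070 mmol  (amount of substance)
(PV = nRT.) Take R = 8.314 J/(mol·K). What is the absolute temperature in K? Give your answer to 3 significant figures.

From the ideal-gas law: T = PV/(nR).
P = 465 mmHg = 61995 Pa; V = 2230 mL = 0.002230 m³; n = 2070 mmol = 2.070 mol; R = 8.314 J/(mol·K).
T = 8.033 K

8.03 K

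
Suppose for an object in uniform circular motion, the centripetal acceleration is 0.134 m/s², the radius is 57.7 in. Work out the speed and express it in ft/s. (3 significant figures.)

1.45 ft/s

Solving a = v²/r for v: v = √(a·r).
a = 0.134 m/s²; r = 57.7 in = 1.466 m.
v = 0.4432 m/s
0.4432 m/s × (1 ft/s / 0.3048 m/s) = 1.454 ft/s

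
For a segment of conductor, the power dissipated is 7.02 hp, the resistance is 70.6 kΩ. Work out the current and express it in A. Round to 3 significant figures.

Rearranging P = I²R for I: I = √(P/R).
P = 7.02 hp = 5235 W; R = 70.6 kΩ = 70600 Ω.
I = 0.2723 A

0.272 A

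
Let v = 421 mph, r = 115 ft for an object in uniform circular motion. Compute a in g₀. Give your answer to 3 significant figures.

Directly: a = v²/r.
v = 421 mph = 188.2 m/s; r = 115 ft = 35.05 m.
a = 1011 m/s²
1011 m/s² × (1 g₀ / 9.807 m/s²) = 103.0 g₀

103 g₀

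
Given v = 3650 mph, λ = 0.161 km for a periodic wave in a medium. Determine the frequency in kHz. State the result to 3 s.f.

Rearranging v = f·λ for f: f = v/λ.
v = 3650 mph = 1632 m/s; λ = 0.161 km = 161.0 m.
f = 10.13 Hz
10.13 Hz × (1 kHz / 1000 Hz) = 0.01013 kHz

0.0101 kHz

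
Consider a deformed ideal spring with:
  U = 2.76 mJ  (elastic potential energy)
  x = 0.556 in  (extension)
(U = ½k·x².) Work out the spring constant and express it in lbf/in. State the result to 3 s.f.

Rearranging U = ½k·x² for k: k = 2U/x².
U = 2.76 mJ = 0.002760 J; x = 0.556 in = 0.01412 m.
k = 27.68 N/m
27.68 N/m × (1 lbf/in / 175.1 N/m) = 0.1580 lbf/in

0.158 lbf/in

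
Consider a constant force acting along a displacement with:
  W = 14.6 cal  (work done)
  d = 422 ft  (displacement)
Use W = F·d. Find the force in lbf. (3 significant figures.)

Rearranging: F = W/d.
W = 14.6 cal = 61.09 J; d = 422 ft = 128.6 m.
F = 0.4749 N
0.4749 N × (1 lbf / 4.448 N) = 0.1068 lbf

0.107 lbf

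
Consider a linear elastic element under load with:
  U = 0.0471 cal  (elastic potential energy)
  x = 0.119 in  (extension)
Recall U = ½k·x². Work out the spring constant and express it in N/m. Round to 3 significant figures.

43100 N/m

Solving U = ½k·x² for k: k = 2U/x².
U = 0.0471 cal = 0.1971 J; x = 0.119 in = 0.003023 m.
k = 43140 N/m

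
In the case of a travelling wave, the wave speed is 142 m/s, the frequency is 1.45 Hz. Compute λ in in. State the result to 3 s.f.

Rearranging: λ = v/f.
v = 142 m/s; f = 1.45 Hz.
λ = 97.93 m
97.93 m × (1 in / 0.02540 m) = 3856 in

3860 in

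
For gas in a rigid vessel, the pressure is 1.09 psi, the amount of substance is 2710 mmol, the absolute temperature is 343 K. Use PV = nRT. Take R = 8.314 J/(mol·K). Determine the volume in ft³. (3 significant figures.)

36.3 ft³

Rearranging PV = nRT for V: V = nRT/P.
P = 1.09 psi = 7515 Pa; n = 2710 mmol = 2.710 mol; T = 343 K; R = 8.314 J/(mol·K).
V = 1.028 m³
1.028 m³ × (1 ft³ / 0.02832 m³) = 36.31 ft³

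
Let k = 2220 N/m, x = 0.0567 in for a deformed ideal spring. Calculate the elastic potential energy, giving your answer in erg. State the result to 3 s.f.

U is given directly by: U = ½kx².
k = 2220 N/m; x = 0.0567 in = 0.001440 m.
U = 0.002302 J
0.002302 J × (1 erg / 1.000×10^-7 J) = 23023 erg

23000 erg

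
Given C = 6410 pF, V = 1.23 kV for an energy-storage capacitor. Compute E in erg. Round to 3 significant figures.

Directly: E = ½CV².
C = 6410 pF = 6.410×10^-9 F; V = 1.23 kV = 1230 V.
E = 0.004849 J  (the unit combination reduces to kg·m²/s² = J)
0.004849 J × (1 erg / 1.000×10^-7 J) = 48488 erg

48500 erg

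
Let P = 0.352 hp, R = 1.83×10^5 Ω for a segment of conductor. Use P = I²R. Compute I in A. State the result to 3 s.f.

Rearranging: I = √(P/R).
P = 0.352 hp = 262.5 W; R = 1.83×10^5 Ω.
I = 0.03787 A

0.0379 A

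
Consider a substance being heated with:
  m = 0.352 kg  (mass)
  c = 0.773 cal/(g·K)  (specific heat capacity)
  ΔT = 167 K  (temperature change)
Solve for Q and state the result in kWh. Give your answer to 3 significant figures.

Directly: Q = mcΔT.
m = 0.352 kg; c = 0.773 cal/(g·K) = 3234 J/(kg·K); ΔT = 167 K.
Q = 1.901×10^5 J
1.901×10^5 J × (1 kWh / 3.600×10^6 J) = 0.05281 kWh

0.0528 kWh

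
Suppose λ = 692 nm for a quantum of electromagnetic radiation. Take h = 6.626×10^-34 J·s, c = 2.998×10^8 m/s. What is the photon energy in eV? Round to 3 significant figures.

E is given directly by: E = hc/λ.
λ = 692 nm = 6.920×10^-7 m; h = 6.626×10^-34 J·s; c = 2.998×10^8 m/s.
E = 2.871×10^-19 J
2.871×10^-19 J × (1 eV / 1.602×10^-19 J) = 1.792 eV

1.79 eV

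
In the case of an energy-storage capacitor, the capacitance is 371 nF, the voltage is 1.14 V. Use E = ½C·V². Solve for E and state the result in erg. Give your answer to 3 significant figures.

E is given directly by: E = ½CV².
C = 371 nF = 3.710×10^-7 F; V = 1.14 V.
E = 2.411×10^-7 J  (the unit combination reduces to kg·m²/s² = J)
2.411×10^-7 J × (1 erg / 1.000×10^-7 J) = 2.411 erg

2.41 erg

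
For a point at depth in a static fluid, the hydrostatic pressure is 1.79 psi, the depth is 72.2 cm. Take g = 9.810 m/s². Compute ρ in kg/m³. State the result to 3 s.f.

Rearranging P = ρ·g·h for ρ: ρ = P/(g·h).
P = 1.79 psi = 12342 Pa; h = 72.2 cm = 0.7220 m; g = 9.810 m/s².
ρ = 1742 kg/m³

1740 kg/m³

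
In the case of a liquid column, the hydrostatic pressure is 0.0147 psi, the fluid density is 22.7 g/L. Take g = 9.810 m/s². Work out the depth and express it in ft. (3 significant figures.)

Rearranging: h = P/(ρ·g).
P = 0.0147 psi = 101.4 Pa; ρ = 22.7 g/L = 22.70 kg/m³; g = 9.810 m/s².
h = 0.4551 m
0.4551 m × (1 ft / 0.3048 m) = 1.493 ft

1.49 ft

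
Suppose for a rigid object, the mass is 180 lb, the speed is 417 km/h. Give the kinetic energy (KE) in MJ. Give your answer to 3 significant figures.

0.548 MJ

KE is given directly by: KE = ½mv².
m = 180 lb = 81.65 kg; v = 417 km/h = 115.8 m/s.
KE = 5.477×10^5 J
5.477×10^5 J × (1 MJ / 1.000×10^6 J) = 0.5477 MJ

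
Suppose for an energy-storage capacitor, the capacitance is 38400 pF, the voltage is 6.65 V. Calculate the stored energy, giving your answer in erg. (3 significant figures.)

8.49 erg

Directly: E = ½CV².
C = 38400 pF = 3.840×10^-8 F; V = 6.65 V.
E = 8.491×10^-7 J
8.491×10^-7 J × (1 erg / 1.000×10^-7 J) = 8.491 erg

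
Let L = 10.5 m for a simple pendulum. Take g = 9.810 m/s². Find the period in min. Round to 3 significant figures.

T is given directly by: T = 2π√(L/g).
L = 10.5 m; g = 9.810 m/s².
T = 6.500 s
6.500 s × (1 min / 60.00 s) = 0.1083 min

0.108 min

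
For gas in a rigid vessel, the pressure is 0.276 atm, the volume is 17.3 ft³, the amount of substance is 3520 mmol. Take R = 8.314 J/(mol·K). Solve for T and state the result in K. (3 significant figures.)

From the ideal-gas law: T = PV/(nR).
P = 0.276 atm = 27966 Pa; V = 17.3 ft³ = 0.4899 m³; n = 3520 mmol = 3.520 mol; R = 8.314 J/(mol·K).
T = 468.1 K

468 K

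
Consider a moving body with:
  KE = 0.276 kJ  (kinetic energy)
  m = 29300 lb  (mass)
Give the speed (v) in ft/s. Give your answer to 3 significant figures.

Rearranging KE = ½mv² for v: v = √(2·KE/m).
KE = 0.276 kJ = 276.0 J; m = 29300 lb = 13290 kg.
v = 0.2038 m/s
0.2038 m/s × (1 ft/s / 0.3048 m/s) = 0.6686 ft/s

0.669 ft/s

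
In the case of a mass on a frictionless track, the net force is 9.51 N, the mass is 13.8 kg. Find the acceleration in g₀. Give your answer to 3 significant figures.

Rearranging: a = F/m.
F = 9.51 N; m = 13.8 kg.
a = 0.6891 m/s²
0.6891 m/s² × (1 g₀ / 9.807 m/s²) = 0.07027 g₀

0.0703 g₀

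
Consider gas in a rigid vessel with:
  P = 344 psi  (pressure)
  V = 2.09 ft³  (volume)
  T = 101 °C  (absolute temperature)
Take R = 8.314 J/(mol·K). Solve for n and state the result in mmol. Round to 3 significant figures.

From the ideal-gas law: n = PV/(RT).
P = 344 psi = 2.372×10^6 Pa; V = 2.09 ft³ = 0.05918 m³; T = 101 °C = 374.1 K; R = 8.314 J/(mol·K).
n = 45.12 mol
45.12 mol × (1 mmol / 0.001000 mol) = 45125 mmol

45100 mmol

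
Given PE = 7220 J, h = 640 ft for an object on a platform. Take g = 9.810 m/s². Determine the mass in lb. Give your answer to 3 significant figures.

Solving PE = m·g·h for m: m = PE/(g·h).
PE = 7220 J; h = 640 ft = 195.1 m; g = 9.810 m/s².
m = 3.773 kg
3.773 kg × (1 lb / 0.4536 kg) = 8.318 lb

8.32 lb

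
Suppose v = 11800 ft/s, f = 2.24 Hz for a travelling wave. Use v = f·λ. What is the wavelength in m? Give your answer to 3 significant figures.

Rearranging: λ = v/f.
v = 11800 ft/s = 3597 m/s; f = 2.24 Hz.
λ = 1606 m

1610 m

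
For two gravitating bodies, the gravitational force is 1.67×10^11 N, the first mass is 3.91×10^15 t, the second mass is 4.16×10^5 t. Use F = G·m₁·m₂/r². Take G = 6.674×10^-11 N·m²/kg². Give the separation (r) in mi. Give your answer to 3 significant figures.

0.501 mi

Rearranging: r = √(G·m₁m₂/F).
F = 1.67×10^11 N; m₁ = 3.91×10^15 t = 3.910×10^18 kg; m₂ = 4.16×10^5 t = 4.160×10^8 kg; G = 6.674×10^-11 N·m²/kg².
r = 806.3 m
806.3 m × (1 mi / 1609 m) = 0.5010 mi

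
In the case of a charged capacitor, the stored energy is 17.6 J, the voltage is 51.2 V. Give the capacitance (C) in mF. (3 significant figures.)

Rearranging: C = 2E/V².
E = 17.6 J; V = 51.2 V.
C = 0.01343 F
0.01343 F × (1 mF / 0.001000 F) = 13.43 mF

13.4 mF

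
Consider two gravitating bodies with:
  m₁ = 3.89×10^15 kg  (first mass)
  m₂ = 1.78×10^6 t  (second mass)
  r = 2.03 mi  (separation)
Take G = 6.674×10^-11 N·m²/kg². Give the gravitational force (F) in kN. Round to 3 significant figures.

43300 kN

F is given directly by: F = Gm₁m₂/r².
m₁ = 3.89×10^15 kg; m₂ = 1.78×10^6 t = 1.780×10^9 kg; r = 2.03 mi = 3267 m; G = 6.674×10^-11 N·m²/kg².
F = 4.330×10^7 N  (the unit combination reduces to kg·m/s² = N)
4.330×10^7 N × (1 kN / 1000 N) = 43298 kN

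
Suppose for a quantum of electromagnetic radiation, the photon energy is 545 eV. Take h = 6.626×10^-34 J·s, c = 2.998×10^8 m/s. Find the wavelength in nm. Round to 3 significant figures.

2.27 nm

Solving E = h·c/λ for λ: λ = hc/E.
E = 545 eV = 8.732×10^-17 J; h = 6.626×10^-34 J·s; c = 2.998×10^8 m/s.
λ = 2.275×10^-9 m
2.275×10^-9 m × (1 nm / 1.000×10^-9 m) = 2.275 nm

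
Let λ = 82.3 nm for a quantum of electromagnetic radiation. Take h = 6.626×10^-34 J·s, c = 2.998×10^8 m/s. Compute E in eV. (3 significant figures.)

15.1 eV

Directly: E = hc/λ.
λ = 82.3 nm = 8.230×10^-8 m; h = 6.626×10^-34 J·s; c = 2.998×10^8 m/s.
E = 2.414×10^-18 J
2.414×10^-18 J × (1 eV / 1.602×10^-19 J) = 15.07 eV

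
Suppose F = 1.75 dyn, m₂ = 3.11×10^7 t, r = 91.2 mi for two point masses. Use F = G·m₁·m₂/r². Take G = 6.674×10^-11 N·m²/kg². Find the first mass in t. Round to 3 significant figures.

182 t

From Newton's law of gravitation: m₁ = F·r²/(G·m₂).
F = 1.75 dyn = 1.750×10^-5 N; m₂ = 3.11×10^7 t = 3.110×10^10 kg; r = 91.2 mi = 1.468×10^5 m; G = 6.674×10^-11 N·m²/kg².
m₁ = 1.816×10^5 kg
1.816×10^5 kg × (1 t / 1000 kg) = 181.6 t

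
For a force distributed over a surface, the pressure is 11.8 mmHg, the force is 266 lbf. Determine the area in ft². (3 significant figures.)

Rearranging P = F/A for A: A = F/P.
P = 11.8 mmHg = 1573 Pa; F = 266 lbf = 1183 N.
A = 0.7521 m²
0.7521 m² × (1 ft² / 0.09290 m²) = 8.096 ft²

8.10 ft²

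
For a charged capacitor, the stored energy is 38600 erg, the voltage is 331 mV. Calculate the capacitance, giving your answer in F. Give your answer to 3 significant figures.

0.0705 F

Rearranging: C = 2E/V².
E = 38600 erg = 0.003860 J; V = 331 mV = 0.3310 V.
C = 0.07046 F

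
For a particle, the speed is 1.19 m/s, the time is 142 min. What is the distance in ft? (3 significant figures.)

Solving v = d/t for d: d = v·t.
v = 1.19 m/s; t = 142 min = 8520 s.
d = 10139 m
10139 m × (1 ft / 0.3048 m) = 33264 ft

33300 ft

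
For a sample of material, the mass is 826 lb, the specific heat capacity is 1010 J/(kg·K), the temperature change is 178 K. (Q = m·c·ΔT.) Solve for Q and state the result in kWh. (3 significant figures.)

18.7 kWh

Q is given directly by: Q = mcΔT.
m = 826 lb = 374.7 kg; c = 1010 J/(kg·K); ΔT = 178 K.
Q = 6.736×10^7 J
6.736×10^7 J × (1 kWh / 3.600×10^6 J) = 18.71 kWh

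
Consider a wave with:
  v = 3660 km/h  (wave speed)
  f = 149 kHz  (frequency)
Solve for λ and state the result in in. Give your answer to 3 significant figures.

Rearranging: λ = v/f.
v = 3660 km/h = 1017 m/s; f = 149 kHz = 1.490×10^5 Hz.
λ = 0.006823 m
0.006823 m × (1 in / 0.02540 m) = 0.2686 in

0.269 in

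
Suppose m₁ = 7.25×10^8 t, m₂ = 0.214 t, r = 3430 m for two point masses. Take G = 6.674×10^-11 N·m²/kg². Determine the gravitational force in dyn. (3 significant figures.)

88.0 dyn

From Newton's law of gravitation: F = Gm₁m₂/r².
m₁ = 7.25×10^8 t = 7.250×10^11 kg; m₂ = 0.214 t = 214.0 kg; r = 3430 m; G = 6.674×10^-11 N·m²/kg².
F = 8.801×10^-4 N
8.801×10^-4 N × (1 dyn / 1.000×10^-5 N) = 88.01 dyn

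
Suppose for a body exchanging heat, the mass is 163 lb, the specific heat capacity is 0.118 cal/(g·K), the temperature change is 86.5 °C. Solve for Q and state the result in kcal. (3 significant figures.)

Q is given directly by: Q = mcΔT.
m = 163 lb = 73.94 kg; c = 0.118 cal/(g·K) = 493.7 J/(kg·K); ΔT = 86.5 °C = 86.50 K.
Q = 3.157×10^6 J
3.157×10^6 J × (1 kcal / 4184 J) = 754.7 kcal

755 kcal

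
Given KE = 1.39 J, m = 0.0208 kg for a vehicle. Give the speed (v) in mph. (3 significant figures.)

Rearranging KE = ½mv² for v: v = √(2·KE/m).
KE = 1.39 J; m = 0.0208 kg.
v = 11.56 m/s
11.56 m/s × (1 mph / 0.4470 m/s) = 25.86 mph

25.9 mph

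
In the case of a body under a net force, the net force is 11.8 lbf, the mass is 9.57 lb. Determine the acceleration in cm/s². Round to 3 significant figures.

Solving F = m·a for a: a = F/m.
F = 11.8 lbf = 52.49 N; m = 9.57 lb = 4.341 kg.
a = 12.09 m/s²
12.09 m/s² × (1 cm/s² / 0.01000 m/s²) = 1209 cm/s²

1210 cm/s²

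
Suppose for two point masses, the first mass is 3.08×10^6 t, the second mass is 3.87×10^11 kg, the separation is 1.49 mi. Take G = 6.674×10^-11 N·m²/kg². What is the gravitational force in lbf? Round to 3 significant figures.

Directly: F = Gm₁m₂/r².
m₁ = 3.08×10^6 t = 3.080×10^9 kg; m₂ = 3.87×10^11 kg; r = 1.49 mi = 2398 m; G = 6.674×10^-11 N·m²/kg².
F = 13835 N  (the unit combination reduces to kg·m/s² = N)
13835 N × (1 lbf / 4.448 N) = 3110 lbf

3110 lbf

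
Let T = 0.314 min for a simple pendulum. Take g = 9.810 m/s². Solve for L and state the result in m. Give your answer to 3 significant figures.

Rearranging T = 2π√(L/g) for L: L = g·(T/2π)².
T = 0.314 min = 18.84 s; g = 9.810 m/s².
L = 88.20 m

88.2 m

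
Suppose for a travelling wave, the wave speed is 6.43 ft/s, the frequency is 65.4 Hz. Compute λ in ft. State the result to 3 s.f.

Rearranging v = f·λ for λ: λ = v/f.
v = 6.43 ft/s = 1.960 m/s; f = 65.4 Hz.
λ = 0.02997 m
0.02997 m × (1 ft / 0.3048 m) = 0.09832 ft

0.0983 ft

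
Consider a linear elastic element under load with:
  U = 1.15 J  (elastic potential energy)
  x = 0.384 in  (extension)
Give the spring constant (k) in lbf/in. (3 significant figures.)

138 lbf/in

Rearranging U = ½k·x² for k: k = 2U/x².
U = 1.15 J; x = 0.384 in = 0.009754 m.
k = 24177 N/m
24177 N/m × (1 lbf/in / 175.1 N/m) = 138.1 lbf/in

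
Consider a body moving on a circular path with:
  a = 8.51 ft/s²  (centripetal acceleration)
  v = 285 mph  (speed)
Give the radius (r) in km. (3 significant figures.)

Solving a = v²/r for r: r = v²/a.
a = 8.51 ft/s² = 2.594 m/s²; v = 285 mph = 127.4 m/s.
r = 6258 m
6258 m × (1 km / 1000 m) = 6.258 km

6.26 km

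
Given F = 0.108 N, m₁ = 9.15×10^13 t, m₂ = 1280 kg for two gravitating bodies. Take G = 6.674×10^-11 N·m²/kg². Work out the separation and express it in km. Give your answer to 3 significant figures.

Rearranging F = G·m₁·m₂/r² for r: r = √(G·m₁m₂/F).
F = 0.108 N; m₁ = 9.15×10^13 t = 9.150×10^16 kg; m₂ = 1280 kg; G = 6.674×10^-11 N·m²/kg².
r = 2.690×10^5 m
2.690×10^5 m × (1 km / 1000 m) = 269.0 km

269 km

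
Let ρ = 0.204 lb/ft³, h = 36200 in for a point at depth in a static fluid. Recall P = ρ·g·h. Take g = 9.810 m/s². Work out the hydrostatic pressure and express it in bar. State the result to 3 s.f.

0.295 bar

P is given directly by: P = ρgh.
ρ = 0.204 lb/ft³ = 3.268 kg/m³; h = 36200 in = 919.5 m; g = 9.810 m/s².
P = 29476 Pa
29476 Pa × (1 bar / 1.000×10^5 Pa) = 0.2948 bar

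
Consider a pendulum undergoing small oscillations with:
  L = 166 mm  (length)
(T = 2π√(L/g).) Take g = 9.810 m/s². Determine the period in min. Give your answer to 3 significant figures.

Directly: T = 2π√(L/g).
L = 166 mm = 0.1660 m; g = 9.810 m/s².
T = 0.8173 s
0.8173 s × (1 min / 60.00 s) = 0.01362 min

0.0136 min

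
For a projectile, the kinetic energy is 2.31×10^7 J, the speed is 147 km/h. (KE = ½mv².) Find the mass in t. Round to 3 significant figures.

27.7 t

Rearranging: m = 2·KE/v².
KE = 2.31×10^7 J; v = 147 km/h = 40.83 m/s.
m = 27708 kg
27708 kg × (1 t / 1000 kg) = 27.71 t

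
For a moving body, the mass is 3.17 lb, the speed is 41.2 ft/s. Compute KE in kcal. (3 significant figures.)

0.0271 kcal

KE is given directly by: KE = ½mv².
m = 3.17 lb = 1.438 kg; v = 41.2 ft/s = 12.56 m/s.
KE = 113.4 J  (the unit combination reduces to kg·m²/s² = J)
113.4 J × (1 kcal / 4184 J) = 0.02710 kcal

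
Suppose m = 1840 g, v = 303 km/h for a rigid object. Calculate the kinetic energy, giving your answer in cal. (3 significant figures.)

KE is given directly by: KE = ½mv².
m = 1840 g = 1.840 kg; v = 303 km/h = 84.17 m/s.
KE = 6517 J  (the unit combination reduces to kg·m²/s² = J)
6517 J × (1 cal / 4.184 J) = 1558 cal

1560 cal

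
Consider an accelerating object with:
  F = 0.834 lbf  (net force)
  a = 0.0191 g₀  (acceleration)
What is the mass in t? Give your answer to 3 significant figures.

0.0198 t

Rearranging: m = F/a.
F = 0.834 lbf = 3.710 N; a = 0.0191 g₀ = 0.1873 m/s².
m = 19.81 kg
19.81 kg × (1 t / 1000 kg) = 0.01981 t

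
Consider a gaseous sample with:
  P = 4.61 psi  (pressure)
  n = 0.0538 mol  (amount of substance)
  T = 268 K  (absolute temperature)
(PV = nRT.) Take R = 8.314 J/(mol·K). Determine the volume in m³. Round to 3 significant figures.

From the ideal-gas law: V = nRT/P.
P = 4.61 psi = 31785 Pa; n = 0.0538 mol; T = 268 K; R = 8.314 J/(mol·K).
V = 0.003771 m³

0.00377 m³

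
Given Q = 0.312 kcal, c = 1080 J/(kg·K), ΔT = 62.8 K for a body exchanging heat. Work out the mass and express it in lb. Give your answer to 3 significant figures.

0.0424 lb

Solving Q = m·c·ΔT for m: m = Q/(c·ΔT).
Q = 0.312 kcal = 1305 J; c = 1080 J/(kg·K); ΔT = 62.8 K.
m = 0.01925 kg
0.01925 kg × (1 lb / 0.4536 kg) = 0.04243 lb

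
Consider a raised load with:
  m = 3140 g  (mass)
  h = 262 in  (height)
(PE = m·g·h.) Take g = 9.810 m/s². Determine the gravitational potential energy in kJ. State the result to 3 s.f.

Directly: PE = mgh.
m = 3140 g = 3.140 kg; h = 262 in = 6.655 m; g = 9.810 m/s².
PE = 205.0 J
205.0 J × (1 kJ / 1000 J) = 0.2050 kJ

0.205 kJ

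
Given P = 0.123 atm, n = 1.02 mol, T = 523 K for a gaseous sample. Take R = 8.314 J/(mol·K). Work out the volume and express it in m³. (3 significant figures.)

From the ideal-gas law: V = nRT/P.
P = 0.123 atm = 12463 Pa; n = 1.02 mol; T = 523 K; R = 8.314 J/(mol·K).
V = 0.3559 m³

0.356 m³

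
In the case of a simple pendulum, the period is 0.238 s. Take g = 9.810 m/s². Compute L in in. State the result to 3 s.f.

Rearranging T = 2π√(L/g) for L: L = g·(T/2π)².
T = 0.238 s; g = 9.810 m/s².
L = 0.01408 m
0.01408 m × (1 in / 0.02540 m) = 0.5542 in

0.554 in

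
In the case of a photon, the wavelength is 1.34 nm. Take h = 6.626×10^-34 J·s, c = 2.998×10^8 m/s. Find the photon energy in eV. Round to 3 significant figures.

E is given directly by: E = hc/λ.
λ = 1.34 nm = 1.340×10^-9 m; h = 6.626×10^-34 J·s; c = 2.998×10^8 m/s.
E = 1.482×10^-16 J
1.482×10^-16 J × (1 eV / 1.602×10^-19 J) = 925.3 eV

925 eV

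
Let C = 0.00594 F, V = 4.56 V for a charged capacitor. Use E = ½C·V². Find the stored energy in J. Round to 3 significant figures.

Directly: E = ½CV².
C = 0.00594 F; V = 4.56 V.
E = 0.06176 J

0.0618 J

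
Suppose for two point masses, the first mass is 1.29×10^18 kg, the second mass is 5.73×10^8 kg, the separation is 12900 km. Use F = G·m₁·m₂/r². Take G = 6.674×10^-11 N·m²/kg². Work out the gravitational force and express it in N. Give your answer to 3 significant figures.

Directly: F = Gm₁m₂/r².
m₁ = 1.29×10^18 kg; m₂ = 5.73×10^8 kg; r = 12900 km = 1.290×10^7 m; G = 6.674×10^-11 N·m²/kg².
F = 296.4 N

296 N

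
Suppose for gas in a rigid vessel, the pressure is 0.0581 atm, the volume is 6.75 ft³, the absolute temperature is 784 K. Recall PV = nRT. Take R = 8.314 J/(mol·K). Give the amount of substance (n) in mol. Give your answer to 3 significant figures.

0.173 mol

Rearranging: n = PV/(RT).
P = 0.0581 atm = 5887 Pa; V = 6.75 ft³ = 0.1911 m³; T = 784 K; R = 8.314 J/(mol·K).
n = 0.1726 mol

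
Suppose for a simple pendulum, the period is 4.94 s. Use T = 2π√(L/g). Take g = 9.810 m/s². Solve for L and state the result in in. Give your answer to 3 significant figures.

Rearranging T = 2π√(L/g) for L: L = g·(T/2π)².
T = 4.94 s; g = 9.810 m/s².
L = 6.064 m
6.064 m × (1 in / 0.02540 m) = 238.7 in

239 in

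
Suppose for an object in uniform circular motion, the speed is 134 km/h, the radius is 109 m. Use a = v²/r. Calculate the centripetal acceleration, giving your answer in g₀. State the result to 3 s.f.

1.30 g₀

a is given directly by: a = v²/r.
v = 134 km/h = 37.22 m/s; r = 109 m.
a = 12.71 m/s²
12.71 m/s² × (1 g₀ / 9.807 m/s²) = 1.296 g₀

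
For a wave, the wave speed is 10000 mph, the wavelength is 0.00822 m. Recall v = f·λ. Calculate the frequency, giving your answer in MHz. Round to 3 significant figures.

Rearranging v = f·λ for f: f = v/λ.
v = 10000 mph = 4470 m/s; λ = 0.00822 m.
f = 5.438×10^5 Hz
5.438×10^5 Hz × (1 MHz / 1.000×10^6 Hz) = 0.5438 MHz

0.544 MHz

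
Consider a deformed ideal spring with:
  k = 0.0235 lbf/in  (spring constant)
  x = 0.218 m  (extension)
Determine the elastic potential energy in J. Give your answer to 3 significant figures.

U is given directly by: U = ½kx².
k = 0.0235 lbf/in = 4.115 N/m; x = 0.218 m.
U = 0.09779 J  (the unit combination reduces to kg·m²/s² = J)

0.0978 J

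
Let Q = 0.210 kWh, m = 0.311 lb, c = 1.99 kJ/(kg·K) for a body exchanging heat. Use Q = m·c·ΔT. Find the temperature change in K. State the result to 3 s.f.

2690 K

Solving Q = m·c·ΔT for ΔT: ΔT = Q/(m·c).
Q = 0.210 kWh = 7.560×10^5 J; m = 0.311 lb = 0.1411 kg; c = 1.99 kJ/(kg·K) = 1990 J/(kg·K).
ΔT = 2693 K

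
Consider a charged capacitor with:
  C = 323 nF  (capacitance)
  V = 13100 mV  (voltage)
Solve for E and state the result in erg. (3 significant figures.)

Directly: E = ½CV².
C = 323 nF = 3.230×10^-7 F; V = 13100 mV = 13.10 V.
E = 2.772×10^-5 J
2.772×10^-5 J × (1 erg / 1.000×10^-7 J) = 277.2 erg

277 erg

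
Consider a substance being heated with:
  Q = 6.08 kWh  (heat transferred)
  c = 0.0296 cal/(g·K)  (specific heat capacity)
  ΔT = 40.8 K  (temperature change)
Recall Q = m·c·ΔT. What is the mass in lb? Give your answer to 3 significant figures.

9550 lb

Rearranging: m = Q/(c·ΔT).
Q = 6.08 kWh = 2.189×10^7 J; c = 0.0296 cal/(g·K) = 123.8 J/(kg·K); ΔT = 40.8 K.
m = 4332 kg
4332 kg × (1 lb / 0.4536 kg) = 9550 lb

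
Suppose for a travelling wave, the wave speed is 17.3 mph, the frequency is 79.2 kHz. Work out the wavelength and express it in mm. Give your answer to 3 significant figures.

Solving v = f·λ for λ: λ = v/f.
v = 17.3 mph = 7.734 m/s; f = 79.2 kHz = 79200 Hz.
λ = 9.765×10^-5 m
9.765×10^-5 m × (1 mm / 0.001000 m) = 0.09765 mm

0.0976 mm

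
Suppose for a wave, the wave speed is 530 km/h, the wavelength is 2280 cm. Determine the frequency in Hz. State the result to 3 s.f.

6.46 Hz

Solving v = f·λ for f: f = v/λ.
v = 530 km/h = 147.2 m/s; λ = 2280 cm = 22.80 m.
f = 6.457 Hz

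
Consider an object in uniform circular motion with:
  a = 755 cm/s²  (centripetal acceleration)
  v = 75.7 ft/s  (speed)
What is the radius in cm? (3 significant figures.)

Rearranging a = v²/r for r: r = v²/a.
a = 755 cm/s² = 7.550 m/s²; v = 75.7 ft/s = 23.07 m/s.
r = 70.51 m
70.51 m × (1 cm / 0.01000 m) = 7051 cm

7050 cm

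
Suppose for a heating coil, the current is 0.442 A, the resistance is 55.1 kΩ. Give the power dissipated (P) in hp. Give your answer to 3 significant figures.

14.4 hp

P is given directly by: P = I²R.
I = 0.442 A; R = 55.1 kΩ = 55100 Ω.
P = 10765 W
10765 W × (1 hp / 745.7 W) = 14.44 hp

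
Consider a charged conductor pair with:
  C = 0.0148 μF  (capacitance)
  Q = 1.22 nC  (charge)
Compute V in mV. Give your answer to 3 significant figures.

Rearranging: V = Q/C.
C = 0.0148 μF = 1.480×10^-8 F; Q = 1.22 nC = 1.220×10^-9 C.
V = 0.08243 V  (the unit combination reduces to kg·m²/(A·s³) = V)
0.08243 V × (1 mV / 0.001000 V) = 82.43 mV

82.4 mV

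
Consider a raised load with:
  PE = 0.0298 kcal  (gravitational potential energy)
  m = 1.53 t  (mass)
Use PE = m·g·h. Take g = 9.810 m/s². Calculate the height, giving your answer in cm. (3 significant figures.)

Rearranging PE = m·g·h for h: h = PE/(m·g).
PE = 0.0298 kcal = 124.7 J; m = 1.53 t = 1530 kg; g = 9.810 m/s².
h = 0.008307 m
0.008307 m × (1 cm / 0.01000 m) = 0.8307 cm

0.831 cm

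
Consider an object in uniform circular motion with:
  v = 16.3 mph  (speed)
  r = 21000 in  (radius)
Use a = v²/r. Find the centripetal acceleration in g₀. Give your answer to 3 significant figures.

0.0102 g₀

a is given directly by: a = v²/r.
v = 16.3 mph = 7.287 m/s; r = 21000 in = 533.4 m.
a = 0.09954 m/s²
0.09954 m/s² × (1 g₀ / 9.807 m/s²) = 0.01015 g₀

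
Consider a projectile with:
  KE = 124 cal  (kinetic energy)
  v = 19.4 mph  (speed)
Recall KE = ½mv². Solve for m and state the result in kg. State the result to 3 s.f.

Solving KE = ½mv² for m: m = 2·KE/v².
KE = 124 cal = 518.8 J; v = 19.4 mph = 8.673 m/s.
m = 13.80 kg

13.8 kg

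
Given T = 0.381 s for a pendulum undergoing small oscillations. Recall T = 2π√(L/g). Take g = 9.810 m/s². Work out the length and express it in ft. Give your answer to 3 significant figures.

0.118 ft

Solving T = 2π√(L/g) for L: L = g·(T/2π)².
T = 0.381 s; g = 9.810 m/s².
L = 0.03607 m
0.03607 m × (1 ft / 0.3048 m) = 0.1183 ft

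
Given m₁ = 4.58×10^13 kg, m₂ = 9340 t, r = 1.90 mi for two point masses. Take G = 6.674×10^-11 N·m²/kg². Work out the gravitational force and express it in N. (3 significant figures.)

3050 N

From Newton's law of gravitation: F = Gm₁m₂/r².
m₁ = 4.58×10^13 kg; m₂ = 9340 t = 9.340×10^6 kg; r = 1.90 mi = 3058 m; G = 6.674×10^-11 N·m²/kg².
F = 3053 N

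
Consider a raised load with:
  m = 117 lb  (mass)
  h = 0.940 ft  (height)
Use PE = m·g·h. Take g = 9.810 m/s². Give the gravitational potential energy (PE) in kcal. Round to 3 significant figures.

0.0357 kcal

PE is given directly by: PE = mgh.
m = 117 lb = 53.07 kg; h = 0.940 ft = 0.2865 m; g = 9.810 m/s².
PE = 149.2 J
149.2 J × (1 kcal / 4184 J) = 0.03565 kcal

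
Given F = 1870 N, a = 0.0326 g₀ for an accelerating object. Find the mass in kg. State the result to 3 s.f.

From Newton's second law: m = F/a.
F = 1870 N; a = 0.0326 g₀ = 0.3197 m/s².
m = 5849 kg

5850 kg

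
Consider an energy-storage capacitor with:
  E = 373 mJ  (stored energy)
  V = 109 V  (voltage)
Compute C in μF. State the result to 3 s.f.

62.8 μF

Rearranging: C = 2E/V².
E = 373 mJ = 0.3730 J; V = 109 V.
C = 6.279×10^-5 F
6.279×10^-5 F × (1 μF / 1.000×10^-6 F) = 62.79 μF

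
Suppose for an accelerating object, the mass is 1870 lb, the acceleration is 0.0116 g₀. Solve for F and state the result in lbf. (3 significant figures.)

Directly: F = m·a.
m = 1870 lb = 848.2 kg; a = 0.0116 g₀ = 0.1138 m/s².
F = 96.49 N
96.49 N × (1 lbf / 4.448 N) = 21.69 lbf

21.7 lbf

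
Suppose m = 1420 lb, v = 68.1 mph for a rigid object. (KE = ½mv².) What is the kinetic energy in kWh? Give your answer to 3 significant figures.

Directly: KE = ½mv².
m = 1420 lb = 644.1 kg; v = 68.1 mph = 30.44 m/s.
KE = 2.985×10^5 J
2.985×10^5 J × (1 kWh / 3.600×10^6 J) = 0.08291 kWh

0.0829 kWh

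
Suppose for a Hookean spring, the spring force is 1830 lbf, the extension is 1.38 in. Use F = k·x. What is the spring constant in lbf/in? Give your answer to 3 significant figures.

Rearranging F = k·x for k: k = F/x.
F = 1830 lbf = 8140 N; x = 1.38 in = 0.03505 m.
k = 2.322×10^5 N/m
2.322×10^5 N/m × (1 lbf/in / 175.1 N/m) = 1326 lbf/in

1330 lbf/in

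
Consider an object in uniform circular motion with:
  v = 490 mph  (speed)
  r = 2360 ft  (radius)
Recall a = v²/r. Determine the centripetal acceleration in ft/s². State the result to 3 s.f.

a is given directly by: a = v²/r.
v = 490 mph = 219.0 m/s; r = 2360 ft = 719.3 m.
a = 66.70 m/s²
66.70 m/s² × (1 ft/s² / 0.3048 m/s²) = 218.8 ft/s²

219 ft/s²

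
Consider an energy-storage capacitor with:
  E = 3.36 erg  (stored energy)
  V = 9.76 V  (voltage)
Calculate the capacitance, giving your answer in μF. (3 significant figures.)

Rearranging: C = 2E/V².
E = 3.36 erg = 3.360×10^-7 J; V = 9.76 V.
C = 7.055×10^-9 F
7.055×10^-9 F × (1 μF / 1.000×10^-6 F) = 0.007055 μF

0.00705 μF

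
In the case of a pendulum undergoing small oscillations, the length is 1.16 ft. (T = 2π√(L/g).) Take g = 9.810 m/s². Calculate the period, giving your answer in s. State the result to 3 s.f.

1.19 s

Directly: T = 2π√(L/g).
L = 1.16 ft = 0.3536 m; g = 9.810 m/s².
T = 1.193 s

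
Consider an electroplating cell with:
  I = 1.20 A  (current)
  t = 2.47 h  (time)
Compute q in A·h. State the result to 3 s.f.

2.96 A·h

q is given directly by: q = It.
I = 1.20 A; t = 2.47 h = 8892 s.
q = 10670 C
10670 C × (1 A·h / 3600 C) = 2.964 A·h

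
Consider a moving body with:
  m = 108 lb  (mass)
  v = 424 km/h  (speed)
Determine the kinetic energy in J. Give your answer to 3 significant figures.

3.40×10^5 J

KE is given directly by: KE = ½mv².
m = 108 lb = 48.99 kg; v = 424 km/h = 117.8 m/s.
KE = 3.398×10^5 J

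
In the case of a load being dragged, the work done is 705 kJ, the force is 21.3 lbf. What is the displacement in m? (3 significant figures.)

7440 m

Rearranging: d = W/F.
W = 705 kJ = 7.050×10^5 J; F = 21.3 lbf = 94.75 N.
d = 7441 m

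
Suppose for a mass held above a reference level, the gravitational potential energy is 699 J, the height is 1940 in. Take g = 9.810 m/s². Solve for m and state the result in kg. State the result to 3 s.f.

1.45 kg

Rearranging PE = m·g·h for m: m = PE/(g·h).
PE = 699 J; h = 1940 in = 49.28 m; g = 9.810 m/s².
m = 1.446 kg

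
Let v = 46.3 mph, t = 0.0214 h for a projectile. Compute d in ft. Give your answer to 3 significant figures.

5230 ft

Solving v = d/t for d: d = v·t.
v = 46.3 mph = 20.70 m/s; t = 0.0214 h = 77.04 s.
d = 1595 m
1595 m × (1 ft / 0.3048 m) = 5232 ft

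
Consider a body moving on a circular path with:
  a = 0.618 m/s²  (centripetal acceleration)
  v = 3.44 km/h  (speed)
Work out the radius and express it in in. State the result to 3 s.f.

58.2 in

Rearranging: r = v²/a.
a = 0.618 m/s²; v = 3.44 km/h = 0.9556 m/s.
r = 1.477 m
1.477 m × (1 in / 0.02540 m) = 58.17 in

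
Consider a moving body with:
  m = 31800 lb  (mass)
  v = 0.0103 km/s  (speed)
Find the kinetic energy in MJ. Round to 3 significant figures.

0.765 MJ

KE is given directly by: KE = ½mv².
m = 31800 lb = 14424 kg; v = 0.0103 km/s = 10.30 m/s.
KE = 7.651×10^5 J  (the unit combination reduces to kg·m²/s² = J)
7.651×10^5 J × (1 MJ / 1.000×10^6 J) = 0.7651 MJ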